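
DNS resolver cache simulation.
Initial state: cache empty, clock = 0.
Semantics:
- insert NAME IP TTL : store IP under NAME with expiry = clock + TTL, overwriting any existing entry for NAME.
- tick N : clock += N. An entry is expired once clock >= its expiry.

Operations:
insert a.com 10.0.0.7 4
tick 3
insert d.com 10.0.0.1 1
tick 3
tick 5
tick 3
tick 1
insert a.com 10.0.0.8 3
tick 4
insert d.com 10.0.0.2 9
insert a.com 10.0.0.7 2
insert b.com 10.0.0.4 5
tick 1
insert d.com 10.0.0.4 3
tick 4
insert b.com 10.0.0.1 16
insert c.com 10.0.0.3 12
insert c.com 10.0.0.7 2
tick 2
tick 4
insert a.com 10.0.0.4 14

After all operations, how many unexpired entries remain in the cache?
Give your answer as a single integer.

Op 1: insert a.com -> 10.0.0.7 (expiry=0+4=4). clock=0
Op 2: tick 3 -> clock=3.
Op 3: insert d.com -> 10.0.0.1 (expiry=3+1=4). clock=3
Op 4: tick 3 -> clock=6. purged={a.com,d.com}
Op 5: tick 5 -> clock=11.
Op 6: tick 3 -> clock=14.
Op 7: tick 1 -> clock=15.
Op 8: insert a.com -> 10.0.0.8 (expiry=15+3=18). clock=15
Op 9: tick 4 -> clock=19. purged={a.com}
Op 10: insert d.com -> 10.0.0.2 (expiry=19+9=28). clock=19
Op 11: insert a.com -> 10.0.0.7 (expiry=19+2=21). clock=19
Op 12: insert b.com -> 10.0.0.4 (expiry=19+5=24). clock=19
Op 13: tick 1 -> clock=20.
Op 14: insert d.com -> 10.0.0.4 (expiry=20+3=23). clock=20
Op 15: tick 4 -> clock=24. purged={a.com,b.com,d.com}
Op 16: insert b.com -> 10.0.0.1 (expiry=24+16=40). clock=24
Op 17: insert c.com -> 10.0.0.3 (expiry=24+12=36). clock=24
Op 18: insert c.com -> 10.0.0.7 (expiry=24+2=26). clock=24
Op 19: tick 2 -> clock=26. purged={c.com}
Op 20: tick 4 -> clock=30.
Op 21: insert a.com -> 10.0.0.4 (expiry=30+14=44). clock=30
Final cache (unexpired): {a.com,b.com} -> size=2

Answer: 2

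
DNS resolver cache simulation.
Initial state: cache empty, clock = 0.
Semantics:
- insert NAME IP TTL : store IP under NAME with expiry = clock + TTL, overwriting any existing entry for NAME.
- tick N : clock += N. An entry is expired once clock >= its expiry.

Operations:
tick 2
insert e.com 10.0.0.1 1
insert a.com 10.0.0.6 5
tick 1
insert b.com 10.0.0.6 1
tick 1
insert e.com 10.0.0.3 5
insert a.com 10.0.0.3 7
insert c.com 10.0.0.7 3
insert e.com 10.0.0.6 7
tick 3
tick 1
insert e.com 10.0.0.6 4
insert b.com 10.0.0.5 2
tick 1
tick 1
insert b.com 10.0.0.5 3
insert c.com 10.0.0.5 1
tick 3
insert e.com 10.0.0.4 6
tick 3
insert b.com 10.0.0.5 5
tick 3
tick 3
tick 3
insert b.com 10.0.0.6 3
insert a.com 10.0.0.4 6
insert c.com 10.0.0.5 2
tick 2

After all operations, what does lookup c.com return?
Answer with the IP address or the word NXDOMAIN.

Answer: NXDOMAIN

Derivation:
Op 1: tick 2 -> clock=2.
Op 2: insert e.com -> 10.0.0.1 (expiry=2+1=3). clock=2
Op 3: insert a.com -> 10.0.0.6 (expiry=2+5=7). clock=2
Op 4: tick 1 -> clock=3. purged={e.com}
Op 5: insert b.com -> 10.0.0.6 (expiry=3+1=4). clock=3
Op 6: tick 1 -> clock=4. purged={b.com}
Op 7: insert e.com -> 10.0.0.3 (expiry=4+5=9). clock=4
Op 8: insert a.com -> 10.0.0.3 (expiry=4+7=11). clock=4
Op 9: insert c.com -> 10.0.0.7 (expiry=4+3=7). clock=4
Op 10: insert e.com -> 10.0.0.6 (expiry=4+7=11). clock=4
Op 11: tick 3 -> clock=7. purged={c.com}
Op 12: tick 1 -> clock=8.
Op 13: insert e.com -> 10.0.0.6 (expiry=8+4=12). clock=8
Op 14: insert b.com -> 10.0.0.5 (expiry=8+2=10). clock=8
Op 15: tick 1 -> clock=9.
Op 16: tick 1 -> clock=10. purged={b.com}
Op 17: insert b.com -> 10.0.0.5 (expiry=10+3=13). clock=10
Op 18: insert c.com -> 10.0.0.5 (expiry=10+1=11). clock=10
Op 19: tick 3 -> clock=13. purged={a.com,b.com,c.com,e.com}
Op 20: insert e.com -> 10.0.0.4 (expiry=13+6=19). clock=13
Op 21: tick 3 -> clock=16.
Op 22: insert b.com -> 10.0.0.5 (expiry=16+5=21). clock=16
Op 23: tick 3 -> clock=19. purged={e.com}
Op 24: tick 3 -> clock=22. purged={b.com}
Op 25: tick 3 -> clock=25.
Op 26: insert b.com -> 10.0.0.6 (expiry=25+3=28). clock=25
Op 27: insert a.com -> 10.0.0.4 (expiry=25+6=31). clock=25
Op 28: insert c.com -> 10.0.0.5 (expiry=25+2=27). clock=25
Op 29: tick 2 -> clock=27. purged={c.com}
lookup c.com: not in cache (expired or never inserted)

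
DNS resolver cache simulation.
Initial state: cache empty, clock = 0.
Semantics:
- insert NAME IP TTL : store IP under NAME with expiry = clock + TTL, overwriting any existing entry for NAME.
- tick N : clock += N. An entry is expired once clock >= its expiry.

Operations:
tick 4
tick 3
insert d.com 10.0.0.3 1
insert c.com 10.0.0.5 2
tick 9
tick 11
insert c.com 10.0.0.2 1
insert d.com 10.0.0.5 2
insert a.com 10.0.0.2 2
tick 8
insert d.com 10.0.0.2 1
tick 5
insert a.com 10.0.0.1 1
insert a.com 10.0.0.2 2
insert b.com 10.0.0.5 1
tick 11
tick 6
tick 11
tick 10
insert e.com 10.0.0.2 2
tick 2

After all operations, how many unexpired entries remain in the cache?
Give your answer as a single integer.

Op 1: tick 4 -> clock=4.
Op 2: tick 3 -> clock=7.
Op 3: insert d.com -> 10.0.0.3 (expiry=7+1=8). clock=7
Op 4: insert c.com -> 10.0.0.5 (expiry=7+2=9). clock=7
Op 5: tick 9 -> clock=16. purged={c.com,d.com}
Op 6: tick 11 -> clock=27.
Op 7: insert c.com -> 10.0.0.2 (expiry=27+1=28). clock=27
Op 8: insert d.com -> 10.0.0.5 (expiry=27+2=29). clock=27
Op 9: insert a.com -> 10.0.0.2 (expiry=27+2=29). clock=27
Op 10: tick 8 -> clock=35. purged={a.com,c.com,d.com}
Op 11: insert d.com -> 10.0.0.2 (expiry=35+1=36). clock=35
Op 12: tick 5 -> clock=40. purged={d.com}
Op 13: insert a.com -> 10.0.0.1 (expiry=40+1=41). clock=40
Op 14: insert a.com -> 10.0.0.2 (expiry=40+2=42). clock=40
Op 15: insert b.com -> 10.0.0.5 (expiry=40+1=41). clock=40
Op 16: tick 11 -> clock=51. purged={a.com,b.com}
Op 17: tick 6 -> clock=57.
Op 18: tick 11 -> clock=68.
Op 19: tick 10 -> clock=78.
Op 20: insert e.com -> 10.0.0.2 (expiry=78+2=80). clock=78
Op 21: tick 2 -> clock=80. purged={e.com}
Final cache (unexpired): {} -> size=0

Answer: 0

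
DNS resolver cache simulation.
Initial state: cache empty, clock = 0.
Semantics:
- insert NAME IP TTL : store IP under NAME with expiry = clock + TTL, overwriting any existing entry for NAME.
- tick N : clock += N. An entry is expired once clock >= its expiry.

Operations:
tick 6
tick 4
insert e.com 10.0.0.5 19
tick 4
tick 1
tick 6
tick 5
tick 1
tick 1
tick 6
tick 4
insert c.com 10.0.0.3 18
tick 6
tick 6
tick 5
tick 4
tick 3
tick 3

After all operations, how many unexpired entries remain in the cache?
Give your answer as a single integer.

Op 1: tick 6 -> clock=6.
Op 2: tick 4 -> clock=10.
Op 3: insert e.com -> 10.0.0.5 (expiry=10+19=29). clock=10
Op 4: tick 4 -> clock=14.
Op 5: tick 1 -> clock=15.
Op 6: tick 6 -> clock=21.
Op 7: tick 5 -> clock=26.
Op 8: tick 1 -> clock=27.
Op 9: tick 1 -> clock=28.
Op 10: tick 6 -> clock=34. purged={e.com}
Op 11: tick 4 -> clock=38.
Op 12: insert c.com -> 10.0.0.3 (expiry=38+18=56). clock=38
Op 13: tick 6 -> clock=44.
Op 14: tick 6 -> clock=50.
Op 15: tick 5 -> clock=55.
Op 16: tick 4 -> clock=59. purged={c.com}
Op 17: tick 3 -> clock=62.
Op 18: tick 3 -> clock=65.
Final cache (unexpired): {} -> size=0

Answer: 0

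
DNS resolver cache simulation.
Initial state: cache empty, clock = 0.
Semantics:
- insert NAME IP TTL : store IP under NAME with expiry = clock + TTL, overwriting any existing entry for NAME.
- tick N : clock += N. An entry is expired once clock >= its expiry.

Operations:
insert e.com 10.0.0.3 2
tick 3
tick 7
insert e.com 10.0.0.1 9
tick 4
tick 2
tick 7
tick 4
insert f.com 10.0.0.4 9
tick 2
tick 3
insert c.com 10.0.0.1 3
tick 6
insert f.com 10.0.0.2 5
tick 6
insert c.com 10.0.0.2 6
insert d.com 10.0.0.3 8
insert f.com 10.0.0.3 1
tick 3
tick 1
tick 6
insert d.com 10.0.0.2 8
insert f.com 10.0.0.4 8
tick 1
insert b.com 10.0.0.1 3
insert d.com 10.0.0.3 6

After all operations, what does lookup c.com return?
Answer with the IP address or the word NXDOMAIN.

Op 1: insert e.com -> 10.0.0.3 (expiry=0+2=2). clock=0
Op 2: tick 3 -> clock=3. purged={e.com}
Op 3: tick 7 -> clock=10.
Op 4: insert e.com -> 10.0.0.1 (expiry=10+9=19). clock=10
Op 5: tick 4 -> clock=14.
Op 6: tick 2 -> clock=16.
Op 7: tick 7 -> clock=23. purged={e.com}
Op 8: tick 4 -> clock=27.
Op 9: insert f.com -> 10.0.0.4 (expiry=27+9=36). clock=27
Op 10: tick 2 -> clock=29.
Op 11: tick 3 -> clock=32.
Op 12: insert c.com -> 10.0.0.1 (expiry=32+3=35). clock=32
Op 13: tick 6 -> clock=38. purged={c.com,f.com}
Op 14: insert f.com -> 10.0.0.2 (expiry=38+5=43). clock=38
Op 15: tick 6 -> clock=44. purged={f.com}
Op 16: insert c.com -> 10.0.0.2 (expiry=44+6=50). clock=44
Op 17: insert d.com -> 10.0.0.3 (expiry=44+8=52). clock=44
Op 18: insert f.com -> 10.0.0.3 (expiry=44+1=45). clock=44
Op 19: tick 3 -> clock=47. purged={f.com}
Op 20: tick 1 -> clock=48.
Op 21: tick 6 -> clock=54. purged={c.com,d.com}
Op 22: insert d.com -> 10.0.0.2 (expiry=54+8=62). clock=54
Op 23: insert f.com -> 10.0.0.4 (expiry=54+8=62). clock=54
Op 24: tick 1 -> clock=55.
Op 25: insert b.com -> 10.0.0.1 (expiry=55+3=58). clock=55
Op 26: insert d.com -> 10.0.0.3 (expiry=55+6=61). clock=55
lookup c.com: not in cache (expired or never inserted)

Answer: NXDOMAIN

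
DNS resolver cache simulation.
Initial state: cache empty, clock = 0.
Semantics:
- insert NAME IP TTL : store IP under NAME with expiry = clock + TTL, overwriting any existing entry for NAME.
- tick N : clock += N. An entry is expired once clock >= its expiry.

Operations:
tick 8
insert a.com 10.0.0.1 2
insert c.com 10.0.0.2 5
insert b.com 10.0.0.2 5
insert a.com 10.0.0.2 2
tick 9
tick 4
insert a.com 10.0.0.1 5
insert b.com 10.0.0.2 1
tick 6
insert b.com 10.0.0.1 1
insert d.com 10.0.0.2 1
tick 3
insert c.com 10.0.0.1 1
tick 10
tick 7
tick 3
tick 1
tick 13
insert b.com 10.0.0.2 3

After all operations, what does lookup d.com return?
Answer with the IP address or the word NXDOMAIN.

Answer: NXDOMAIN

Derivation:
Op 1: tick 8 -> clock=8.
Op 2: insert a.com -> 10.0.0.1 (expiry=8+2=10). clock=8
Op 3: insert c.com -> 10.0.0.2 (expiry=8+5=13). clock=8
Op 4: insert b.com -> 10.0.0.2 (expiry=8+5=13). clock=8
Op 5: insert a.com -> 10.0.0.2 (expiry=8+2=10). clock=8
Op 6: tick 9 -> clock=17. purged={a.com,b.com,c.com}
Op 7: tick 4 -> clock=21.
Op 8: insert a.com -> 10.0.0.1 (expiry=21+5=26). clock=21
Op 9: insert b.com -> 10.0.0.2 (expiry=21+1=22). clock=21
Op 10: tick 6 -> clock=27. purged={a.com,b.com}
Op 11: insert b.com -> 10.0.0.1 (expiry=27+1=28). clock=27
Op 12: insert d.com -> 10.0.0.2 (expiry=27+1=28). clock=27
Op 13: tick 3 -> clock=30. purged={b.com,d.com}
Op 14: insert c.com -> 10.0.0.1 (expiry=30+1=31). clock=30
Op 15: tick 10 -> clock=40. purged={c.com}
Op 16: tick 7 -> clock=47.
Op 17: tick 3 -> clock=50.
Op 18: tick 1 -> clock=51.
Op 19: tick 13 -> clock=64.
Op 20: insert b.com -> 10.0.0.2 (expiry=64+3=67). clock=64
lookup d.com: not in cache (expired or never inserted)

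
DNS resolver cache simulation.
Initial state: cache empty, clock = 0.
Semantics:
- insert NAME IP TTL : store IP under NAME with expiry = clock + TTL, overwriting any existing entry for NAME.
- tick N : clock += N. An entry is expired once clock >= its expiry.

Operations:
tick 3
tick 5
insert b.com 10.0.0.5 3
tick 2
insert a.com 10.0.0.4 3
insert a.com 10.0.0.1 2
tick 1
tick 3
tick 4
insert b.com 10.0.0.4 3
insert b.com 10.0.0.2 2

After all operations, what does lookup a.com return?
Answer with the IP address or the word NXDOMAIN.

Answer: NXDOMAIN

Derivation:
Op 1: tick 3 -> clock=3.
Op 2: tick 5 -> clock=8.
Op 3: insert b.com -> 10.0.0.5 (expiry=8+3=11). clock=8
Op 4: tick 2 -> clock=10.
Op 5: insert a.com -> 10.0.0.4 (expiry=10+3=13). clock=10
Op 6: insert a.com -> 10.0.0.1 (expiry=10+2=12). clock=10
Op 7: tick 1 -> clock=11. purged={b.com}
Op 8: tick 3 -> clock=14. purged={a.com}
Op 9: tick 4 -> clock=18.
Op 10: insert b.com -> 10.0.0.4 (expiry=18+3=21). clock=18
Op 11: insert b.com -> 10.0.0.2 (expiry=18+2=20). clock=18
lookup a.com: not in cache (expired or never inserted)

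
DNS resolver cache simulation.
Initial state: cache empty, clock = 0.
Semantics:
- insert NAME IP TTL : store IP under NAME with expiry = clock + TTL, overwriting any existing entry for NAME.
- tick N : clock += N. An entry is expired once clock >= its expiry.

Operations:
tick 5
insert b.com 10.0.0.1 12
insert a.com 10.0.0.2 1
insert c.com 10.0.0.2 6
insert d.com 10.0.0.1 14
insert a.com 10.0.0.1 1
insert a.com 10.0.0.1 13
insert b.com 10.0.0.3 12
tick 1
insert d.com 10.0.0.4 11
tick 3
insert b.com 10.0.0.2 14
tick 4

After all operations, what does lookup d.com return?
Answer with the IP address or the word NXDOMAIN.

Op 1: tick 5 -> clock=5.
Op 2: insert b.com -> 10.0.0.1 (expiry=5+12=17). clock=5
Op 3: insert a.com -> 10.0.0.2 (expiry=5+1=6). clock=5
Op 4: insert c.com -> 10.0.0.2 (expiry=5+6=11). clock=5
Op 5: insert d.com -> 10.0.0.1 (expiry=5+14=19). clock=5
Op 6: insert a.com -> 10.0.0.1 (expiry=5+1=6). clock=5
Op 7: insert a.com -> 10.0.0.1 (expiry=5+13=18). clock=5
Op 8: insert b.com -> 10.0.0.3 (expiry=5+12=17). clock=5
Op 9: tick 1 -> clock=6.
Op 10: insert d.com -> 10.0.0.4 (expiry=6+11=17). clock=6
Op 11: tick 3 -> clock=9.
Op 12: insert b.com -> 10.0.0.2 (expiry=9+14=23). clock=9
Op 13: tick 4 -> clock=13. purged={c.com}
lookup d.com: present, ip=10.0.0.4 expiry=17 > clock=13

Answer: 10.0.0.4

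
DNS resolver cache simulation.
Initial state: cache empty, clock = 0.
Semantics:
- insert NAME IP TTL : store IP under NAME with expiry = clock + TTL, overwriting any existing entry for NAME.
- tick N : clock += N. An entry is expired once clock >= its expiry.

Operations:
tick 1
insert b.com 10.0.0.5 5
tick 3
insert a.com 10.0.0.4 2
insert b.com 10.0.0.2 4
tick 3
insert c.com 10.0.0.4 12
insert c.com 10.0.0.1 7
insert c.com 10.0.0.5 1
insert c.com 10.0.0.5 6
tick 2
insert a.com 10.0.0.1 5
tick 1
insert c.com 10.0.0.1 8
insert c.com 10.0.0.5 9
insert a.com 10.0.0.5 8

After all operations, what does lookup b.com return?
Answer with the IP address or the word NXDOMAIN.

Answer: NXDOMAIN

Derivation:
Op 1: tick 1 -> clock=1.
Op 2: insert b.com -> 10.0.0.5 (expiry=1+5=6). clock=1
Op 3: tick 3 -> clock=4.
Op 4: insert a.com -> 10.0.0.4 (expiry=4+2=6). clock=4
Op 5: insert b.com -> 10.0.0.2 (expiry=4+4=8). clock=4
Op 6: tick 3 -> clock=7. purged={a.com}
Op 7: insert c.com -> 10.0.0.4 (expiry=7+12=19). clock=7
Op 8: insert c.com -> 10.0.0.1 (expiry=7+7=14). clock=7
Op 9: insert c.com -> 10.0.0.5 (expiry=7+1=8). clock=7
Op 10: insert c.com -> 10.0.0.5 (expiry=7+6=13). clock=7
Op 11: tick 2 -> clock=9. purged={b.com}
Op 12: insert a.com -> 10.0.0.1 (expiry=9+5=14). clock=9
Op 13: tick 1 -> clock=10.
Op 14: insert c.com -> 10.0.0.1 (expiry=10+8=18). clock=10
Op 15: insert c.com -> 10.0.0.5 (expiry=10+9=19). clock=10
Op 16: insert a.com -> 10.0.0.5 (expiry=10+8=18). clock=10
lookup b.com: not in cache (expired or never inserted)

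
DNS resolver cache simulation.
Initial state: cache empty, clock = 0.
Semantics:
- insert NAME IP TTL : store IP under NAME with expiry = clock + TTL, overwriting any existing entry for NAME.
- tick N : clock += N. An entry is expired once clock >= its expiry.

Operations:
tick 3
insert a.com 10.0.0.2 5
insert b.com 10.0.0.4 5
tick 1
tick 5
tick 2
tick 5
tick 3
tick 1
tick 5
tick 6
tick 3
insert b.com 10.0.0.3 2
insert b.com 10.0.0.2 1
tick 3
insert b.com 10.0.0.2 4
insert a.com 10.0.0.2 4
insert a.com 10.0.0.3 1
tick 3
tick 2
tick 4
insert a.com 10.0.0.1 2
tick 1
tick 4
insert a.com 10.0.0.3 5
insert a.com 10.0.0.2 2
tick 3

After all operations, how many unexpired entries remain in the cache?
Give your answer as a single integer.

Answer: 0

Derivation:
Op 1: tick 3 -> clock=3.
Op 2: insert a.com -> 10.0.0.2 (expiry=3+5=8). clock=3
Op 3: insert b.com -> 10.0.0.4 (expiry=3+5=8). clock=3
Op 4: tick 1 -> clock=4.
Op 5: tick 5 -> clock=9. purged={a.com,b.com}
Op 6: tick 2 -> clock=11.
Op 7: tick 5 -> clock=16.
Op 8: tick 3 -> clock=19.
Op 9: tick 1 -> clock=20.
Op 10: tick 5 -> clock=25.
Op 11: tick 6 -> clock=31.
Op 12: tick 3 -> clock=34.
Op 13: insert b.com -> 10.0.0.3 (expiry=34+2=36). clock=34
Op 14: insert b.com -> 10.0.0.2 (expiry=34+1=35). clock=34
Op 15: tick 3 -> clock=37. purged={b.com}
Op 16: insert b.com -> 10.0.0.2 (expiry=37+4=41). clock=37
Op 17: insert a.com -> 10.0.0.2 (expiry=37+4=41). clock=37
Op 18: insert a.com -> 10.0.0.3 (expiry=37+1=38). clock=37
Op 19: tick 3 -> clock=40. purged={a.com}
Op 20: tick 2 -> clock=42. purged={b.com}
Op 21: tick 4 -> clock=46.
Op 22: insert a.com -> 10.0.0.1 (expiry=46+2=48). clock=46
Op 23: tick 1 -> clock=47.
Op 24: tick 4 -> clock=51. purged={a.com}
Op 25: insert a.com -> 10.0.0.3 (expiry=51+5=56). clock=51
Op 26: insert a.com -> 10.0.0.2 (expiry=51+2=53). clock=51
Op 27: tick 3 -> clock=54. purged={a.com}
Final cache (unexpired): {} -> size=0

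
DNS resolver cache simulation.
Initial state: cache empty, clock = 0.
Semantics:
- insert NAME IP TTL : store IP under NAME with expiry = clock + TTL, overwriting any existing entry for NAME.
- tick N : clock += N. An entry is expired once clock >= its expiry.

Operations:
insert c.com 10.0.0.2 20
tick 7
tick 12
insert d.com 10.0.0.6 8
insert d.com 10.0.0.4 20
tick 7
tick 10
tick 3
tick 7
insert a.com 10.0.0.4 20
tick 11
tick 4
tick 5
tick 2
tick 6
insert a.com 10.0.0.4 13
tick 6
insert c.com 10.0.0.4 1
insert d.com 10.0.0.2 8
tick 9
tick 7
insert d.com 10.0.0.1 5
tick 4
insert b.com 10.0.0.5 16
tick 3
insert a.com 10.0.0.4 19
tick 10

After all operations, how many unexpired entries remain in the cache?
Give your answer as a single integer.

Answer: 2

Derivation:
Op 1: insert c.com -> 10.0.0.2 (expiry=0+20=20). clock=0
Op 2: tick 7 -> clock=7.
Op 3: tick 12 -> clock=19.
Op 4: insert d.com -> 10.0.0.6 (expiry=19+8=27). clock=19
Op 5: insert d.com -> 10.0.0.4 (expiry=19+20=39). clock=19
Op 6: tick 7 -> clock=26. purged={c.com}
Op 7: tick 10 -> clock=36.
Op 8: tick 3 -> clock=39. purged={d.com}
Op 9: tick 7 -> clock=46.
Op 10: insert a.com -> 10.0.0.4 (expiry=46+20=66). clock=46
Op 11: tick 11 -> clock=57.
Op 12: tick 4 -> clock=61.
Op 13: tick 5 -> clock=66. purged={a.com}
Op 14: tick 2 -> clock=68.
Op 15: tick 6 -> clock=74.
Op 16: insert a.com -> 10.0.0.4 (expiry=74+13=87). clock=74
Op 17: tick 6 -> clock=80.
Op 18: insert c.com -> 10.0.0.4 (expiry=80+1=81). clock=80
Op 19: insert d.com -> 10.0.0.2 (expiry=80+8=88). clock=80
Op 20: tick 9 -> clock=89. purged={a.com,c.com,d.com}
Op 21: tick 7 -> clock=96.
Op 22: insert d.com -> 10.0.0.1 (expiry=96+5=101). clock=96
Op 23: tick 4 -> clock=100.
Op 24: insert b.com -> 10.0.0.5 (expiry=100+16=116). clock=100
Op 25: tick 3 -> clock=103. purged={d.com}
Op 26: insert a.com -> 10.0.0.4 (expiry=103+19=122). clock=103
Op 27: tick 10 -> clock=113.
Final cache (unexpired): {a.com,b.com} -> size=2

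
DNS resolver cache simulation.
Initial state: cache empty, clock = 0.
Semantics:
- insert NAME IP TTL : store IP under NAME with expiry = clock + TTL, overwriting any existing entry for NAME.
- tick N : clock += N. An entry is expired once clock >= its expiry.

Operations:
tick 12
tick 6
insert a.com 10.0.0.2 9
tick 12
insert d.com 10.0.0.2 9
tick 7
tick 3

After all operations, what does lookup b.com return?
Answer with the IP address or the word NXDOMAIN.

Answer: NXDOMAIN

Derivation:
Op 1: tick 12 -> clock=12.
Op 2: tick 6 -> clock=18.
Op 3: insert a.com -> 10.0.0.2 (expiry=18+9=27). clock=18
Op 4: tick 12 -> clock=30. purged={a.com}
Op 5: insert d.com -> 10.0.0.2 (expiry=30+9=39). clock=30
Op 6: tick 7 -> clock=37.
Op 7: tick 3 -> clock=40. purged={d.com}
lookup b.com: not in cache (expired or never inserted)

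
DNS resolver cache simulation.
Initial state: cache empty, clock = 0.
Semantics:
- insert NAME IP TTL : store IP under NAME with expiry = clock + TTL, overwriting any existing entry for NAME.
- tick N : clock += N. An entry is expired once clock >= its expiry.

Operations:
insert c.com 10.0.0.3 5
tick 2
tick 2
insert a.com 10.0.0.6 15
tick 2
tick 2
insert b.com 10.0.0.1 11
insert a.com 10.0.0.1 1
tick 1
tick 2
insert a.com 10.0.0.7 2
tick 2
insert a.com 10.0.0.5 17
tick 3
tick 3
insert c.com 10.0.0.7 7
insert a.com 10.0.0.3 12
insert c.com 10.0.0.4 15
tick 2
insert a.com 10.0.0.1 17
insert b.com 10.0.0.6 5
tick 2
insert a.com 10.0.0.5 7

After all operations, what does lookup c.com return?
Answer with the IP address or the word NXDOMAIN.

Answer: 10.0.0.4

Derivation:
Op 1: insert c.com -> 10.0.0.3 (expiry=0+5=5). clock=0
Op 2: tick 2 -> clock=2.
Op 3: tick 2 -> clock=4.
Op 4: insert a.com -> 10.0.0.6 (expiry=4+15=19). clock=4
Op 5: tick 2 -> clock=6. purged={c.com}
Op 6: tick 2 -> clock=8.
Op 7: insert b.com -> 10.0.0.1 (expiry=8+11=19). clock=8
Op 8: insert a.com -> 10.0.0.1 (expiry=8+1=9). clock=8
Op 9: tick 1 -> clock=9. purged={a.com}
Op 10: tick 2 -> clock=11.
Op 11: insert a.com -> 10.0.0.7 (expiry=11+2=13). clock=11
Op 12: tick 2 -> clock=13. purged={a.com}
Op 13: insert a.com -> 10.0.0.5 (expiry=13+17=30). clock=13
Op 14: tick 3 -> clock=16.
Op 15: tick 3 -> clock=19. purged={b.com}
Op 16: insert c.com -> 10.0.0.7 (expiry=19+7=26). clock=19
Op 17: insert a.com -> 10.0.0.3 (expiry=19+12=31). clock=19
Op 18: insert c.com -> 10.0.0.4 (expiry=19+15=34). clock=19
Op 19: tick 2 -> clock=21.
Op 20: insert a.com -> 10.0.0.1 (expiry=21+17=38). clock=21
Op 21: insert b.com -> 10.0.0.6 (expiry=21+5=26). clock=21
Op 22: tick 2 -> clock=23.
Op 23: insert a.com -> 10.0.0.5 (expiry=23+7=30). clock=23
lookup c.com: present, ip=10.0.0.4 expiry=34 > clock=23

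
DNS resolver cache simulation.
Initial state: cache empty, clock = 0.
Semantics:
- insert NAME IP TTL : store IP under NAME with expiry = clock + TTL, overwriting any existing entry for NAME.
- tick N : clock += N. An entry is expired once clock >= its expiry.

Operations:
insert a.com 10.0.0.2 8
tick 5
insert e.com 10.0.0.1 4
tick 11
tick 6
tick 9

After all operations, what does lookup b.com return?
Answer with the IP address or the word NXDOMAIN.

Answer: NXDOMAIN

Derivation:
Op 1: insert a.com -> 10.0.0.2 (expiry=0+8=8). clock=0
Op 2: tick 5 -> clock=5.
Op 3: insert e.com -> 10.0.0.1 (expiry=5+4=9). clock=5
Op 4: tick 11 -> clock=16. purged={a.com,e.com}
Op 5: tick 6 -> clock=22.
Op 6: tick 9 -> clock=31.
lookup b.com: not in cache (expired or never inserted)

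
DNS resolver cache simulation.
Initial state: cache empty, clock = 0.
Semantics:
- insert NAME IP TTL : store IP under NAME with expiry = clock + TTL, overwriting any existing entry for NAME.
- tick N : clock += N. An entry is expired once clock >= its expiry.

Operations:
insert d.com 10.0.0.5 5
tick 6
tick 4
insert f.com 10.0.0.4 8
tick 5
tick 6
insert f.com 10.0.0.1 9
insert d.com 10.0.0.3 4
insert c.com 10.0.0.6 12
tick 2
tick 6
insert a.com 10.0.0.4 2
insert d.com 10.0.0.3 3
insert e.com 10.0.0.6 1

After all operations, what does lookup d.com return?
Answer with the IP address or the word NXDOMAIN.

Op 1: insert d.com -> 10.0.0.5 (expiry=0+5=5). clock=0
Op 2: tick 6 -> clock=6. purged={d.com}
Op 3: tick 4 -> clock=10.
Op 4: insert f.com -> 10.0.0.4 (expiry=10+8=18). clock=10
Op 5: tick 5 -> clock=15.
Op 6: tick 6 -> clock=21. purged={f.com}
Op 7: insert f.com -> 10.0.0.1 (expiry=21+9=30). clock=21
Op 8: insert d.com -> 10.0.0.3 (expiry=21+4=25). clock=21
Op 9: insert c.com -> 10.0.0.6 (expiry=21+12=33). clock=21
Op 10: tick 2 -> clock=23.
Op 11: tick 6 -> clock=29. purged={d.com}
Op 12: insert a.com -> 10.0.0.4 (expiry=29+2=31). clock=29
Op 13: insert d.com -> 10.0.0.3 (expiry=29+3=32). clock=29
Op 14: insert e.com -> 10.0.0.6 (expiry=29+1=30). clock=29
lookup d.com: present, ip=10.0.0.3 expiry=32 > clock=29

Answer: 10.0.0.3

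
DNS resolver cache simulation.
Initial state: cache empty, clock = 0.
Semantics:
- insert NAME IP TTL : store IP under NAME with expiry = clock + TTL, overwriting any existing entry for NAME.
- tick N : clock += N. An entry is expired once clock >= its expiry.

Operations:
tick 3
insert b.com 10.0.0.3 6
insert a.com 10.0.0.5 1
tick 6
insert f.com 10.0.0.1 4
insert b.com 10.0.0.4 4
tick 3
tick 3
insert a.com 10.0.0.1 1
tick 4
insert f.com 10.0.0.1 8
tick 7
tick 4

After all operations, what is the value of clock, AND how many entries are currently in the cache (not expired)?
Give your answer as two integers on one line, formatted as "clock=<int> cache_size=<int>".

Op 1: tick 3 -> clock=3.
Op 2: insert b.com -> 10.0.0.3 (expiry=3+6=9). clock=3
Op 3: insert a.com -> 10.0.0.5 (expiry=3+1=4). clock=3
Op 4: tick 6 -> clock=9. purged={a.com,b.com}
Op 5: insert f.com -> 10.0.0.1 (expiry=9+4=13). clock=9
Op 6: insert b.com -> 10.0.0.4 (expiry=9+4=13). clock=9
Op 7: tick 3 -> clock=12.
Op 8: tick 3 -> clock=15. purged={b.com,f.com}
Op 9: insert a.com -> 10.0.0.1 (expiry=15+1=16). clock=15
Op 10: tick 4 -> clock=19. purged={a.com}
Op 11: insert f.com -> 10.0.0.1 (expiry=19+8=27). clock=19
Op 12: tick 7 -> clock=26.
Op 13: tick 4 -> clock=30. purged={f.com}
Final clock = 30
Final cache (unexpired): {} -> size=0

Answer: clock=30 cache_size=0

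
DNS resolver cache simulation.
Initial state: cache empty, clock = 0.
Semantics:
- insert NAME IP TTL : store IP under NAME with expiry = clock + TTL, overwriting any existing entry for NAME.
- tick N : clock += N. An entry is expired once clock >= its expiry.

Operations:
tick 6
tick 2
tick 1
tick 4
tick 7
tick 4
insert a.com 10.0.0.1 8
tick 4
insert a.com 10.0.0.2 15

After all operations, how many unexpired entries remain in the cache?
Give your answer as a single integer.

Op 1: tick 6 -> clock=6.
Op 2: tick 2 -> clock=8.
Op 3: tick 1 -> clock=9.
Op 4: tick 4 -> clock=13.
Op 5: tick 7 -> clock=20.
Op 6: tick 4 -> clock=24.
Op 7: insert a.com -> 10.0.0.1 (expiry=24+8=32). clock=24
Op 8: tick 4 -> clock=28.
Op 9: insert a.com -> 10.0.0.2 (expiry=28+15=43). clock=28
Final cache (unexpired): {a.com} -> size=1

Answer: 1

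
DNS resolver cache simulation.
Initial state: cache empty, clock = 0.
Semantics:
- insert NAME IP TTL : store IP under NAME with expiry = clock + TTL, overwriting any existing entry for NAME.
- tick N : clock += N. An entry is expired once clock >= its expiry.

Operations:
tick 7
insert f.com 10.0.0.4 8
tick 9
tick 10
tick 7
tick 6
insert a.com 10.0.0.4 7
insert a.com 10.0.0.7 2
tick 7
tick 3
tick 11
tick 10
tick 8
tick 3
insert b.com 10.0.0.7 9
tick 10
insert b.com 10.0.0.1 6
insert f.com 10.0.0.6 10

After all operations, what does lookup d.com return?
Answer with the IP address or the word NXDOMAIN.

Op 1: tick 7 -> clock=7.
Op 2: insert f.com -> 10.0.0.4 (expiry=7+8=15). clock=7
Op 3: tick 9 -> clock=16. purged={f.com}
Op 4: tick 10 -> clock=26.
Op 5: tick 7 -> clock=33.
Op 6: tick 6 -> clock=39.
Op 7: insert a.com -> 10.0.0.4 (expiry=39+7=46). clock=39
Op 8: insert a.com -> 10.0.0.7 (expiry=39+2=41). clock=39
Op 9: tick 7 -> clock=46. purged={a.com}
Op 10: tick 3 -> clock=49.
Op 11: tick 11 -> clock=60.
Op 12: tick 10 -> clock=70.
Op 13: tick 8 -> clock=78.
Op 14: tick 3 -> clock=81.
Op 15: insert b.com -> 10.0.0.7 (expiry=81+9=90). clock=81
Op 16: tick 10 -> clock=91. purged={b.com}
Op 17: insert b.com -> 10.0.0.1 (expiry=91+6=97). clock=91
Op 18: insert f.com -> 10.0.0.6 (expiry=91+10=101). clock=91
lookup d.com: not in cache (expired or never inserted)

Answer: NXDOMAIN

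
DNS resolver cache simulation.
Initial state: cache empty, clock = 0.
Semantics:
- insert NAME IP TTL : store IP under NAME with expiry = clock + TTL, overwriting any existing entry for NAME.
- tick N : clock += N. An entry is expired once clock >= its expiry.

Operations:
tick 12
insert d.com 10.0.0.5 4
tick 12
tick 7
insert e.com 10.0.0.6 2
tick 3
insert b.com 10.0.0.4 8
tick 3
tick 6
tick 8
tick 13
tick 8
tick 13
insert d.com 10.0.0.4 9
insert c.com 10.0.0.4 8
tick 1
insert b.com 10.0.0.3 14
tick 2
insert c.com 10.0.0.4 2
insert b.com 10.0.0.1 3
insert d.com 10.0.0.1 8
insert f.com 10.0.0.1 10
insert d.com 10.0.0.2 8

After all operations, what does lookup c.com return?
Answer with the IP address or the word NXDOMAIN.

Op 1: tick 12 -> clock=12.
Op 2: insert d.com -> 10.0.0.5 (expiry=12+4=16). clock=12
Op 3: tick 12 -> clock=24. purged={d.com}
Op 4: tick 7 -> clock=31.
Op 5: insert e.com -> 10.0.0.6 (expiry=31+2=33). clock=31
Op 6: tick 3 -> clock=34. purged={e.com}
Op 7: insert b.com -> 10.0.0.4 (expiry=34+8=42). clock=34
Op 8: tick 3 -> clock=37.
Op 9: tick 6 -> clock=43. purged={b.com}
Op 10: tick 8 -> clock=51.
Op 11: tick 13 -> clock=64.
Op 12: tick 8 -> clock=72.
Op 13: tick 13 -> clock=85.
Op 14: insert d.com -> 10.0.0.4 (expiry=85+9=94). clock=85
Op 15: insert c.com -> 10.0.0.4 (expiry=85+8=93). clock=85
Op 16: tick 1 -> clock=86.
Op 17: insert b.com -> 10.0.0.3 (expiry=86+14=100). clock=86
Op 18: tick 2 -> clock=88.
Op 19: insert c.com -> 10.0.0.4 (expiry=88+2=90). clock=88
Op 20: insert b.com -> 10.0.0.1 (expiry=88+3=91). clock=88
Op 21: insert d.com -> 10.0.0.1 (expiry=88+8=96). clock=88
Op 22: insert f.com -> 10.0.0.1 (expiry=88+10=98). clock=88
Op 23: insert d.com -> 10.0.0.2 (expiry=88+8=96). clock=88
lookup c.com: present, ip=10.0.0.4 expiry=90 > clock=88

Answer: 10.0.0.4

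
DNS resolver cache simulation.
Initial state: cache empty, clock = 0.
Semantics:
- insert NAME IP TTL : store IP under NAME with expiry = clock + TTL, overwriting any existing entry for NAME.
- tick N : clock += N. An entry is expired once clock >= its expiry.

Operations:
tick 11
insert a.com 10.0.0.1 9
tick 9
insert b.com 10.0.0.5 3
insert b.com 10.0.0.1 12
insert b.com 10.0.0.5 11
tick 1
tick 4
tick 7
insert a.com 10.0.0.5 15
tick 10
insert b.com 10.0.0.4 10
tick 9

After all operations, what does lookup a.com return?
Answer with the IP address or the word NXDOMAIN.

Answer: NXDOMAIN

Derivation:
Op 1: tick 11 -> clock=11.
Op 2: insert a.com -> 10.0.0.1 (expiry=11+9=20). clock=11
Op 3: tick 9 -> clock=20. purged={a.com}
Op 4: insert b.com -> 10.0.0.5 (expiry=20+3=23). clock=20
Op 5: insert b.com -> 10.0.0.1 (expiry=20+12=32). clock=20
Op 6: insert b.com -> 10.0.0.5 (expiry=20+11=31). clock=20
Op 7: tick 1 -> clock=21.
Op 8: tick 4 -> clock=25.
Op 9: tick 7 -> clock=32. purged={b.com}
Op 10: insert a.com -> 10.0.0.5 (expiry=32+15=47). clock=32
Op 11: tick 10 -> clock=42.
Op 12: insert b.com -> 10.0.0.4 (expiry=42+10=52). clock=42
Op 13: tick 9 -> clock=51. purged={a.com}
lookup a.com: not in cache (expired or never inserted)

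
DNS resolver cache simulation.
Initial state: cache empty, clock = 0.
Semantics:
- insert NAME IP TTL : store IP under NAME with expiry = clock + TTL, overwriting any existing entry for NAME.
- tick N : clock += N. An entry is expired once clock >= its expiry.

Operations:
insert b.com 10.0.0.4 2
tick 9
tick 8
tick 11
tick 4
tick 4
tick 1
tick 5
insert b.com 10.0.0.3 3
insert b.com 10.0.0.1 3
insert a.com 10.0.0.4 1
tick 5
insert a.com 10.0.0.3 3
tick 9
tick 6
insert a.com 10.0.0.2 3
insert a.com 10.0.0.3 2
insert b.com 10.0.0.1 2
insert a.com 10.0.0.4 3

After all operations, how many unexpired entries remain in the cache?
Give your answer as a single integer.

Op 1: insert b.com -> 10.0.0.4 (expiry=0+2=2). clock=0
Op 2: tick 9 -> clock=9. purged={b.com}
Op 3: tick 8 -> clock=17.
Op 4: tick 11 -> clock=28.
Op 5: tick 4 -> clock=32.
Op 6: tick 4 -> clock=36.
Op 7: tick 1 -> clock=37.
Op 8: tick 5 -> clock=42.
Op 9: insert b.com -> 10.0.0.3 (expiry=42+3=45). clock=42
Op 10: insert b.com -> 10.0.0.1 (expiry=42+3=45). clock=42
Op 11: insert a.com -> 10.0.0.4 (expiry=42+1=43). clock=42
Op 12: tick 5 -> clock=47. purged={a.com,b.com}
Op 13: insert a.com -> 10.0.0.3 (expiry=47+3=50). clock=47
Op 14: tick 9 -> clock=56. purged={a.com}
Op 15: tick 6 -> clock=62.
Op 16: insert a.com -> 10.0.0.2 (expiry=62+3=65). clock=62
Op 17: insert a.com -> 10.0.0.3 (expiry=62+2=64). clock=62
Op 18: insert b.com -> 10.0.0.1 (expiry=62+2=64). clock=62
Op 19: insert a.com -> 10.0.0.4 (expiry=62+3=65). clock=62
Final cache (unexpired): {a.com,b.com} -> size=2

Answer: 2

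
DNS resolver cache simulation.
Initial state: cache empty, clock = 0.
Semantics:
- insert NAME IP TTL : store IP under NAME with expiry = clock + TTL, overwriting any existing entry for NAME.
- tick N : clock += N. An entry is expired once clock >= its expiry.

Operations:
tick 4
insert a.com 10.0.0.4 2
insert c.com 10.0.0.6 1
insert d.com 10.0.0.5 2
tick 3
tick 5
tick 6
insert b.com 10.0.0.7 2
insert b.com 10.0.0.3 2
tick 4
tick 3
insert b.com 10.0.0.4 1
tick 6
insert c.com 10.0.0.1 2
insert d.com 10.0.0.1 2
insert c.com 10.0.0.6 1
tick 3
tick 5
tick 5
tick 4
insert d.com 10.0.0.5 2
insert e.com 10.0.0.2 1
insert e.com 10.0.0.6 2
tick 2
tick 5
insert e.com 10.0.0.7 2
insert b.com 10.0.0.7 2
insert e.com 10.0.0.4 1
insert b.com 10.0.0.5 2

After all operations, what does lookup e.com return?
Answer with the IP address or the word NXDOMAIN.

Answer: 10.0.0.4

Derivation:
Op 1: tick 4 -> clock=4.
Op 2: insert a.com -> 10.0.0.4 (expiry=4+2=6). clock=4
Op 3: insert c.com -> 10.0.0.6 (expiry=4+1=5). clock=4
Op 4: insert d.com -> 10.0.0.5 (expiry=4+2=6). clock=4
Op 5: tick 3 -> clock=7. purged={a.com,c.com,d.com}
Op 6: tick 5 -> clock=12.
Op 7: tick 6 -> clock=18.
Op 8: insert b.com -> 10.0.0.7 (expiry=18+2=20). clock=18
Op 9: insert b.com -> 10.0.0.3 (expiry=18+2=20). clock=18
Op 10: tick 4 -> clock=22. purged={b.com}
Op 11: tick 3 -> clock=25.
Op 12: insert b.com -> 10.0.0.4 (expiry=25+1=26). clock=25
Op 13: tick 6 -> clock=31. purged={b.com}
Op 14: insert c.com -> 10.0.0.1 (expiry=31+2=33). clock=31
Op 15: insert d.com -> 10.0.0.1 (expiry=31+2=33). clock=31
Op 16: insert c.com -> 10.0.0.6 (expiry=31+1=32). clock=31
Op 17: tick 3 -> clock=34. purged={c.com,d.com}
Op 18: tick 5 -> clock=39.
Op 19: tick 5 -> clock=44.
Op 20: tick 4 -> clock=48.
Op 21: insert d.com -> 10.0.0.5 (expiry=48+2=50). clock=48
Op 22: insert e.com -> 10.0.0.2 (expiry=48+1=49). clock=48
Op 23: insert e.com -> 10.0.0.6 (expiry=48+2=50). clock=48
Op 24: tick 2 -> clock=50. purged={d.com,e.com}
Op 25: tick 5 -> clock=55.
Op 26: insert e.com -> 10.0.0.7 (expiry=55+2=57). clock=55
Op 27: insert b.com -> 10.0.0.7 (expiry=55+2=57). clock=55
Op 28: insert e.com -> 10.0.0.4 (expiry=55+1=56). clock=55
Op 29: insert b.com -> 10.0.0.5 (expiry=55+2=57). clock=55
lookup e.com: present, ip=10.0.0.4 expiry=56 > clock=55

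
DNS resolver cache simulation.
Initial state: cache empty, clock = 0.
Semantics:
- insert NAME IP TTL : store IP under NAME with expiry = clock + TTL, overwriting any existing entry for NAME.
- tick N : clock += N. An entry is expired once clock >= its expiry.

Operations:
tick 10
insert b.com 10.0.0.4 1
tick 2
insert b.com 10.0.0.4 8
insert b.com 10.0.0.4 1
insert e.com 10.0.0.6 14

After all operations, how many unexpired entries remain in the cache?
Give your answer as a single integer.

Answer: 2

Derivation:
Op 1: tick 10 -> clock=10.
Op 2: insert b.com -> 10.0.0.4 (expiry=10+1=11). clock=10
Op 3: tick 2 -> clock=12. purged={b.com}
Op 4: insert b.com -> 10.0.0.4 (expiry=12+8=20). clock=12
Op 5: insert b.com -> 10.0.0.4 (expiry=12+1=13). clock=12
Op 6: insert e.com -> 10.0.0.6 (expiry=12+14=26). clock=12
Final cache (unexpired): {b.com,e.com} -> size=2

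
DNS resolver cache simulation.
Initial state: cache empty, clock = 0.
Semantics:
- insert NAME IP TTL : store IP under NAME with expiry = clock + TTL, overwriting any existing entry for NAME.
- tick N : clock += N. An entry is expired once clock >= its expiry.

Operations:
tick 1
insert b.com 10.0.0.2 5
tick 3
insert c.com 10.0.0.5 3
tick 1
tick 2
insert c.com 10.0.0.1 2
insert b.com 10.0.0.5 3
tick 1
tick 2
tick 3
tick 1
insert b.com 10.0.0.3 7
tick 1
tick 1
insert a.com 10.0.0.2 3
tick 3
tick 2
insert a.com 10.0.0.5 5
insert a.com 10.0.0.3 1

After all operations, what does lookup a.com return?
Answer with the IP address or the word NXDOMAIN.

Op 1: tick 1 -> clock=1.
Op 2: insert b.com -> 10.0.0.2 (expiry=1+5=6). clock=1
Op 3: tick 3 -> clock=4.
Op 4: insert c.com -> 10.0.0.5 (expiry=4+3=7). clock=4
Op 5: tick 1 -> clock=5.
Op 6: tick 2 -> clock=7. purged={b.com,c.com}
Op 7: insert c.com -> 10.0.0.1 (expiry=7+2=9). clock=7
Op 8: insert b.com -> 10.0.0.5 (expiry=7+3=10). clock=7
Op 9: tick 1 -> clock=8.
Op 10: tick 2 -> clock=10. purged={b.com,c.com}
Op 11: tick 3 -> clock=13.
Op 12: tick 1 -> clock=14.
Op 13: insert b.com -> 10.0.0.3 (expiry=14+7=21). clock=14
Op 14: tick 1 -> clock=15.
Op 15: tick 1 -> clock=16.
Op 16: insert a.com -> 10.0.0.2 (expiry=16+3=19). clock=16
Op 17: tick 3 -> clock=19. purged={a.com}
Op 18: tick 2 -> clock=21. purged={b.com}
Op 19: insert a.com -> 10.0.0.5 (expiry=21+5=26). clock=21
Op 20: insert a.com -> 10.0.0.3 (expiry=21+1=22). clock=21
lookup a.com: present, ip=10.0.0.3 expiry=22 > clock=21

Answer: 10.0.0.3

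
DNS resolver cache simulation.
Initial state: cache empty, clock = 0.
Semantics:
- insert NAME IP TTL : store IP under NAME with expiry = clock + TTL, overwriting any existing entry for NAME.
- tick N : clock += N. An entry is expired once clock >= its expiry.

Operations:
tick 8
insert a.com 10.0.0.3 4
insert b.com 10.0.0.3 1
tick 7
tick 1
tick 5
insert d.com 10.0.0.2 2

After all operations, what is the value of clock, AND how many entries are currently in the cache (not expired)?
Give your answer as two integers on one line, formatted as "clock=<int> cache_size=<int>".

Answer: clock=21 cache_size=1

Derivation:
Op 1: tick 8 -> clock=8.
Op 2: insert a.com -> 10.0.0.3 (expiry=8+4=12). clock=8
Op 3: insert b.com -> 10.0.0.3 (expiry=8+1=9). clock=8
Op 4: tick 7 -> clock=15. purged={a.com,b.com}
Op 5: tick 1 -> clock=16.
Op 6: tick 5 -> clock=21.
Op 7: insert d.com -> 10.0.0.2 (expiry=21+2=23). clock=21
Final clock = 21
Final cache (unexpired): {d.com} -> size=1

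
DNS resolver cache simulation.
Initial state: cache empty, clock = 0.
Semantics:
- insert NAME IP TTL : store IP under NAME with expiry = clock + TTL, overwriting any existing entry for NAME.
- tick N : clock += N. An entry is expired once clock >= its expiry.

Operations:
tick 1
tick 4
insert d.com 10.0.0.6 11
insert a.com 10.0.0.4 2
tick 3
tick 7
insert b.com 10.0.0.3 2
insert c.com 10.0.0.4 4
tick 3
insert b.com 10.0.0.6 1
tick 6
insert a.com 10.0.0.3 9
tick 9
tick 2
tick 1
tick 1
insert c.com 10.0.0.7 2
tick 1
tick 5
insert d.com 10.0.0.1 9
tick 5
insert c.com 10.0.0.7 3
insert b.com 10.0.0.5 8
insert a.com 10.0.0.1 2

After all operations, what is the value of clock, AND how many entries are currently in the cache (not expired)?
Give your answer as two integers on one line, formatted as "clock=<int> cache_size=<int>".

Answer: clock=48 cache_size=4

Derivation:
Op 1: tick 1 -> clock=1.
Op 2: tick 4 -> clock=5.
Op 3: insert d.com -> 10.0.0.6 (expiry=5+11=16). clock=5
Op 4: insert a.com -> 10.0.0.4 (expiry=5+2=7). clock=5
Op 5: tick 3 -> clock=8. purged={a.com}
Op 6: tick 7 -> clock=15.
Op 7: insert b.com -> 10.0.0.3 (expiry=15+2=17). clock=15
Op 8: insert c.com -> 10.0.0.4 (expiry=15+4=19). clock=15
Op 9: tick 3 -> clock=18. purged={b.com,d.com}
Op 10: insert b.com -> 10.0.0.6 (expiry=18+1=19). clock=18
Op 11: tick 6 -> clock=24. purged={b.com,c.com}
Op 12: insert a.com -> 10.0.0.3 (expiry=24+9=33). clock=24
Op 13: tick 9 -> clock=33. purged={a.com}
Op 14: tick 2 -> clock=35.
Op 15: tick 1 -> clock=36.
Op 16: tick 1 -> clock=37.
Op 17: insert c.com -> 10.0.0.7 (expiry=37+2=39). clock=37
Op 18: tick 1 -> clock=38.
Op 19: tick 5 -> clock=43. purged={c.com}
Op 20: insert d.com -> 10.0.0.1 (expiry=43+9=52). clock=43
Op 21: tick 5 -> clock=48.
Op 22: insert c.com -> 10.0.0.7 (expiry=48+3=51). clock=48
Op 23: insert b.com -> 10.0.0.5 (expiry=48+8=56). clock=48
Op 24: insert a.com -> 10.0.0.1 (expiry=48+2=50). clock=48
Final clock = 48
Final cache (unexpired): {a.com,b.com,c.com,d.com} -> size=4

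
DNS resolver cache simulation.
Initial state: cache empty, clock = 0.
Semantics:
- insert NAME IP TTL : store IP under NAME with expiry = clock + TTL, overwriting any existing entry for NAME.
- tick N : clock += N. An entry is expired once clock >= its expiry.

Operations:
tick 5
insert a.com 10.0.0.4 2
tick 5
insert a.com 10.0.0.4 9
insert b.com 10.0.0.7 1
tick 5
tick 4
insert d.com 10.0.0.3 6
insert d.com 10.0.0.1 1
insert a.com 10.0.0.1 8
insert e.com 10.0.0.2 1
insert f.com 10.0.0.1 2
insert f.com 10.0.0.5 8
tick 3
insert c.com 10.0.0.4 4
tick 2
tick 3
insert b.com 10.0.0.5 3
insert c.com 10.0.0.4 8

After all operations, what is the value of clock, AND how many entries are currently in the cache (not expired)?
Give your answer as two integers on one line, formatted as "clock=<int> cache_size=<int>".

Answer: clock=27 cache_size=2

Derivation:
Op 1: tick 5 -> clock=5.
Op 2: insert a.com -> 10.0.0.4 (expiry=5+2=7). clock=5
Op 3: tick 5 -> clock=10. purged={a.com}
Op 4: insert a.com -> 10.0.0.4 (expiry=10+9=19). clock=10
Op 5: insert b.com -> 10.0.0.7 (expiry=10+1=11). clock=10
Op 6: tick 5 -> clock=15. purged={b.com}
Op 7: tick 4 -> clock=19. purged={a.com}
Op 8: insert d.com -> 10.0.0.3 (expiry=19+6=25). clock=19
Op 9: insert d.com -> 10.0.0.1 (expiry=19+1=20). clock=19
Op 10: insert a.com -> 10.0.0.1 (expiry=19+8=27). clock=19
Op 11: insert e.com -> 10.0.0.2 (expiry=19+1=20). clock=19
Op 12: insert f.com -> 10.0.0.1 (expiry=19+2=21). clock=19
Op 13: insert f.com -> 10.0.0.5 (expiry=19+8=27). clock=19
Op 14: tick 3 -> clock=22. purged={d.com,e.com}
Op 15: insert c.com -> 10.0.0.4 (expiry=22+4=26). clock=22
Op 16: tick 2 -> clock=24.
Op 17: tick 3 -> clock=27. purged={a.com,c.com,f.com}
Op 18: insert b.com -> 10.0.0.5 (expiry=27+3=30). clock=27
Op 19: insert c.com -> 10.0.0.4 (expiry=27+8=35). clock=27
Final clock = 27
Final cache (unexpired): {b.com,c.com} -> size=2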